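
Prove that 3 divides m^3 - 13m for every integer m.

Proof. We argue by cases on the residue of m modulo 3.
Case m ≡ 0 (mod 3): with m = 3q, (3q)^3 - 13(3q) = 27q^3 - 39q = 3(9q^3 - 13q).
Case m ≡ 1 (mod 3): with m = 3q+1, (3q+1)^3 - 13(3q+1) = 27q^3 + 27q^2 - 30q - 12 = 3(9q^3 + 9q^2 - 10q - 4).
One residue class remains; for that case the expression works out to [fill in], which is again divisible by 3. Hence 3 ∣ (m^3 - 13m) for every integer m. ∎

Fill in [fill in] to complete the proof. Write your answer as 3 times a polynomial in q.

Only m ≡ 2 (mod 3) is unaccounted for. Put m = 3q+2:
(3q+2)^3 - 13(3q+2) expands to 27q^3 + 54q^2 - 3q - 18,
and factoring out 3 leaves 3(9q^3 + 18q^2 - q - 6).

3(9q^3 + 18q^2 - q - 6)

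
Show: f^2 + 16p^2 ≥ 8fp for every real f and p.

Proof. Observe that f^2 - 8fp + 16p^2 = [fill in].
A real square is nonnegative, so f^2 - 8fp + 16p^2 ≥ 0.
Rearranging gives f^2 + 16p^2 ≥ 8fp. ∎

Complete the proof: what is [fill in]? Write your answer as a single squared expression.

(f - 4p)^2

f^2 - 8fp + 16p^2 is a perfect-square trinomial: the outer terms are (f)^2 and (4p)^2, and the cross term is -2·f·4p.
So f^2 - 8fp + 16p^2 = (f - 4p)^2 ≥ 0.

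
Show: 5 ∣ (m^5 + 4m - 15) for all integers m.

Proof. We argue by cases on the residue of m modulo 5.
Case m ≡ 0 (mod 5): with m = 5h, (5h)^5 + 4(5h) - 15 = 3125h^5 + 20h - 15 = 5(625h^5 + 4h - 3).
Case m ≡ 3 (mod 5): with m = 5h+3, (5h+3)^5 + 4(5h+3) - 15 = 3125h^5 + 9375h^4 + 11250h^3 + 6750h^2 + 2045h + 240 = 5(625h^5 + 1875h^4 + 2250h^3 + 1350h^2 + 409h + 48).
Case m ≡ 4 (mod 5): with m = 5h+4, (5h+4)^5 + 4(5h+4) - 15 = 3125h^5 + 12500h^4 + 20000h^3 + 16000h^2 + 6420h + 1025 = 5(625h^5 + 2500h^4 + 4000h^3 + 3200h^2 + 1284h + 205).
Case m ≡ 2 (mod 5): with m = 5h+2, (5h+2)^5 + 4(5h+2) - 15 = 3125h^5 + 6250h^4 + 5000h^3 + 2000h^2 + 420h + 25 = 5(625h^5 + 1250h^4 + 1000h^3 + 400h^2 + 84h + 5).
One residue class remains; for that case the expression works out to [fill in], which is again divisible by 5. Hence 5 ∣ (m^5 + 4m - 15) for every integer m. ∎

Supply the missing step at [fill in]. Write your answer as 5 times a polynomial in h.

5(625h^5 + 625h^4 + 250h^3 + 50h^2 + 9h - 2)

The residues treated are {0, 3, 4, 2}, so the missing case is m ≡ 1 (mod 5); write m = 5h+1.
Then (5h+1)^5 + 4(5h+1) - 15 = 3125h^5 + 3125h^4 + 1250h^3 + 250h^2 + 45h - 10 = 5(625h^5 + 625h^4 + 250h^3 + 50h^2 + 9h - 2).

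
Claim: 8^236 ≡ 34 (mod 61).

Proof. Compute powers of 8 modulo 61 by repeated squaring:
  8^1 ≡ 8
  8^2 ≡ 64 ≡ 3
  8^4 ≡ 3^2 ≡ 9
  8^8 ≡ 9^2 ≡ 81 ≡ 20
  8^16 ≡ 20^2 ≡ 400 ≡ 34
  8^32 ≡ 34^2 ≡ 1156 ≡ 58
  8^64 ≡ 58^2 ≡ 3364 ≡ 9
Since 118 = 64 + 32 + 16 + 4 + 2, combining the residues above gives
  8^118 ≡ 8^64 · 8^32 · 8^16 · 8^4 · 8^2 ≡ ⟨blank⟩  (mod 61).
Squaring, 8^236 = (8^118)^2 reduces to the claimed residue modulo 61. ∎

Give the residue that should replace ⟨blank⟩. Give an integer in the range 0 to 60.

41

Multiply the listed residues: 9 · 58 · 34 · 9 · 3 = 522 → 17748 → 159732 → 479196.
Reducing modulo 61: 479196 = 7855·61 + 41, so 8^118 ≡ 41.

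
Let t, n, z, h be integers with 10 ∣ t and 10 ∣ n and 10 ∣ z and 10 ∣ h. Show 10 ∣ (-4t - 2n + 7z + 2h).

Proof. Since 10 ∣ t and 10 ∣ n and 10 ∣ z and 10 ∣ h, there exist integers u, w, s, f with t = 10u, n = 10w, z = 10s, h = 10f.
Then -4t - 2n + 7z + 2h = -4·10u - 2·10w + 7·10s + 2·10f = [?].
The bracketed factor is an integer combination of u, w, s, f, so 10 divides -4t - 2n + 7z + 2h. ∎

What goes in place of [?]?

10(2f + 7s - 4u - 2w)

Each term has a factor of 10: -4·10u - 2·10w + 7·10s + 2·10f = 10·(2f + 7s - 4u - 2w).
Since 2f + 7s - 4u - 2w is an integer, 10 ∣ (-4t - 2n + 7z + 2h).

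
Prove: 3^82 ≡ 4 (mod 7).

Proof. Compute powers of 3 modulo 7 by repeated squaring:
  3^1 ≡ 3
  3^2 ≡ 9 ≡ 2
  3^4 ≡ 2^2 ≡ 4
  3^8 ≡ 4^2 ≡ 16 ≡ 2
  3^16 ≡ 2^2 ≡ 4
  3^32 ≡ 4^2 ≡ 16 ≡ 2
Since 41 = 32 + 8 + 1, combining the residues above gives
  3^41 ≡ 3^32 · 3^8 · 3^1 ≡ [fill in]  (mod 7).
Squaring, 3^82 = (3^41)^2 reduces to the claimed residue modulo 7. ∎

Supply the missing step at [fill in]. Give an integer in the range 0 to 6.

3^32 · 3^8 · 3^1 ≡ 2 · 2 · 3 = 12.
12 mod 7 = 5, so 3^41 ≡ 5 (mod 7).

5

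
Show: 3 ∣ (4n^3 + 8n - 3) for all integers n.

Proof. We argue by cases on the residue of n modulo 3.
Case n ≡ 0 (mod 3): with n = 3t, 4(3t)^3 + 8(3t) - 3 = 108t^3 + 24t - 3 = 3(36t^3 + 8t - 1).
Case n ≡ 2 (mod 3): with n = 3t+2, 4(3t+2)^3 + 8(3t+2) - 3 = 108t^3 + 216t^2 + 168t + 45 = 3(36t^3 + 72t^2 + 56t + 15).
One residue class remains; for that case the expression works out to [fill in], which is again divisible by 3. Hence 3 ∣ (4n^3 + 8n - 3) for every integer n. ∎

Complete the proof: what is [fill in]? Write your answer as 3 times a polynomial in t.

3(36t^3 + 36t^2 + 20t + 3)

The residues treated are {0, 2}, so the missing case is n ≡ 1 (mod 3); write n = 3t+1.
Then 4(3t+1)^3 + 8(3t+1) - 3 = 108t^3 + 108t^2 + 60t + 9 = 3(36t^3 + 36t^2 + 20t + 3).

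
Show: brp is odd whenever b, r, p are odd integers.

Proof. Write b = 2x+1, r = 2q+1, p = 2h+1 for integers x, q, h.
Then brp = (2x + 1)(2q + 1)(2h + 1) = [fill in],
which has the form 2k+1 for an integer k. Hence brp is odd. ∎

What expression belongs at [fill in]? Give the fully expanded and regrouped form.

2(4hqx + 2hq + 2hx + h + 2qx + q + x) + 1

(2x + 1)(2q + 1)(2h + 1) = 8hqx + 4hq + 4hx + 2h + 4qx + 2q + 2x + 1
= 2(4hqx + 2hq + 2hx + h + 2qx + q + x) + 1.
Since 4hqx + 2hq + 2hx + h + 2qx + q + x is an integer, the product is of the form 2k+1 for an integer k.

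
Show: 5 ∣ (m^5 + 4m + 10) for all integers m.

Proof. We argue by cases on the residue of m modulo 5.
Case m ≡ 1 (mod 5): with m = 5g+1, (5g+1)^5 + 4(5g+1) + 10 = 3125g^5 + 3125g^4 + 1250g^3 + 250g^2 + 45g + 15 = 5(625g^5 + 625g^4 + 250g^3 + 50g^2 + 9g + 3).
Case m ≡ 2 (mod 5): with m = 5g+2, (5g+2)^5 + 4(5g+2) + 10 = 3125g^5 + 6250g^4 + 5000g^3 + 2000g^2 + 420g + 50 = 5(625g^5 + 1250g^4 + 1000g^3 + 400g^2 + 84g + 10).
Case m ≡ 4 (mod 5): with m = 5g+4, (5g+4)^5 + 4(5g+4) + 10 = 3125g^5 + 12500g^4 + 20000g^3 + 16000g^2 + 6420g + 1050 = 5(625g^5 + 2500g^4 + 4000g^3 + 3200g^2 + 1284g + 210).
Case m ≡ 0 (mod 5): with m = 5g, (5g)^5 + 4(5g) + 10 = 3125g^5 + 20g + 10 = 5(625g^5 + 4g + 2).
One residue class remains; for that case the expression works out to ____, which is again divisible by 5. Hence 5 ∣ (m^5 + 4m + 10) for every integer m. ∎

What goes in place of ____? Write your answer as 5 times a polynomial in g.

5(625g^5 + 1875g^4 + 2250g^3 + 1350g^2 + 409g + 53)

The residues treated are {1, 2, 4, 0}, so the missing case is m ≡ 3 (mod 5); write m = 5g+3.
Then (5g+3)^5 + 4(5g+3) + 10 = 3125g^5 + 9375g^4 + 11250g^3 + 6750g^2 + 2045g + 265 = 5(625g^5 + 1875g^4 + 2250g^3 + 1350g^2 + 409g + 53).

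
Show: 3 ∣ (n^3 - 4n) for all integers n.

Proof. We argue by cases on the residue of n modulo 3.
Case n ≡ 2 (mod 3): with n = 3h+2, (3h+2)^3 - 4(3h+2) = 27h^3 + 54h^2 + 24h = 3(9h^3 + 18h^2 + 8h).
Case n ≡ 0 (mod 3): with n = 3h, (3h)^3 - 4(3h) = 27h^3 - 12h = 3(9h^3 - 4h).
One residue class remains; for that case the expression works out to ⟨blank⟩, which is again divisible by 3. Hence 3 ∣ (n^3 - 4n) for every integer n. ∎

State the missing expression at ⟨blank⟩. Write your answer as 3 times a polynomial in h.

Only n ≡ 1 (mod 3) is unaccounted for. Put n = 3h+1:
(3h+1)^3 - 4(3h+1) expands to 27h^3 + 27h^2 - 3h - 3,
and factoring out 3 leaves 3(9h^3 + 9h^2 - h - 1).

3(9h^3 + 9h^2 - h - 1)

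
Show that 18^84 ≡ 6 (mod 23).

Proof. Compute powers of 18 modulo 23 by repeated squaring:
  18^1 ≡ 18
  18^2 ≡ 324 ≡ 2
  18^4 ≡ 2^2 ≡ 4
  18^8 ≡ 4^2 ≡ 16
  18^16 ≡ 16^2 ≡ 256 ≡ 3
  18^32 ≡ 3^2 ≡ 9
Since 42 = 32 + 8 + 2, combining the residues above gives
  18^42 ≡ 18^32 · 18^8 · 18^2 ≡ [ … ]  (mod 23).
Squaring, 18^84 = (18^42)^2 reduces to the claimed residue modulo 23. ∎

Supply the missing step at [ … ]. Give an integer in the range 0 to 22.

Multiply the listed residues: 9 · 16 · 2 = 144 → 288.
Reducing modulo 23: 288 = 12·23 + 12, so 18^42 ≡ 12.

12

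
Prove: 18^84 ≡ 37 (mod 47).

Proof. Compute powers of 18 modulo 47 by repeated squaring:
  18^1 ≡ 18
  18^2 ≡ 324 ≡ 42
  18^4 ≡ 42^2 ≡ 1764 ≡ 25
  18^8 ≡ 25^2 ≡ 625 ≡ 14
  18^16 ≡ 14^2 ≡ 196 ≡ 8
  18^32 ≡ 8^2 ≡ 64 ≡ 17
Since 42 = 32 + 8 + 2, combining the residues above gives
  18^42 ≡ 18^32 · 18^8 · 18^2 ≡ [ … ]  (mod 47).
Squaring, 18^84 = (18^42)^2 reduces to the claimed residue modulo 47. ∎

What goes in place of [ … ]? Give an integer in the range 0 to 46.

Multiply the listed residues: 17 · 14 · 42 = 238 → 9996.
Reducing modulo 47: 9996 = 212·47 + 32, so 18^42 ≡ 32.

32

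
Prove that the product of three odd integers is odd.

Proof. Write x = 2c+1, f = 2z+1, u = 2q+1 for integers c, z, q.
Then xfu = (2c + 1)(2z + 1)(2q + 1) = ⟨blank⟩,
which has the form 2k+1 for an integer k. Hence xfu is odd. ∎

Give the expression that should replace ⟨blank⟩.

2(4cqz + 2cq + 2cz + c + 2qz + q + z) + 1

Expanding: (2c + 1)(2z + 1)(2q + 1) = 8cqz + 4cq + 4cz + 2c + 4qz + 2q + 2z + 1.
Every term except the constant is even, so this is 2(4cqz + 2cq + 2cz + c + 2qz + q + z) + 1,
and 4cqz + 2cq + 2cz + c + 2qz + q + z ∈ ℤ gives the required form.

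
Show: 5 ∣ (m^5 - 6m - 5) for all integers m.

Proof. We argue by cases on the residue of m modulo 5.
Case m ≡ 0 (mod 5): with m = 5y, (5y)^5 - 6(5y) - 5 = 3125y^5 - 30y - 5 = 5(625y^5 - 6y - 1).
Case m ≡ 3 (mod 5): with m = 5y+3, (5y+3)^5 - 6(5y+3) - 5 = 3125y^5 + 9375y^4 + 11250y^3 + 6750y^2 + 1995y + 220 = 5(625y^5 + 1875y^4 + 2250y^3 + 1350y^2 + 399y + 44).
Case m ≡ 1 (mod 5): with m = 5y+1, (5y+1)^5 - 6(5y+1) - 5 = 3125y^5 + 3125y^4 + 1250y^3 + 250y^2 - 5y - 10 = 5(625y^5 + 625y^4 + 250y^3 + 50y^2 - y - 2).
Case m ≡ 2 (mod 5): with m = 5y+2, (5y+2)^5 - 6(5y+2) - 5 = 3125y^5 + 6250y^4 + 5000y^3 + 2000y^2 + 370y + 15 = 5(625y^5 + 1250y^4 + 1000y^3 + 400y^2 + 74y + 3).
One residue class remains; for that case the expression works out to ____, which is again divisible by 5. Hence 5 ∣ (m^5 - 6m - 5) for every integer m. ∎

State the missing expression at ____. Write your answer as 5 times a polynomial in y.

The residues treated are {0, 3, 1, 2}, so the missing case is m ≡ 4 (mod 5); write m = 5y+4.
Then (5y+4)^5 - 6(5y+4) - 5 = 3125y^5 + 12500y^4 + 20000y^3 + 16000y^2 + 6370y + 995 = 5(625y^5 + 2500y^4 + 4000y^3 + 3200y^2 + 1274y + 199).

5(625y^5 + 2500y^4 + 4000y^3 + 3200y^2 + 1274y + 199)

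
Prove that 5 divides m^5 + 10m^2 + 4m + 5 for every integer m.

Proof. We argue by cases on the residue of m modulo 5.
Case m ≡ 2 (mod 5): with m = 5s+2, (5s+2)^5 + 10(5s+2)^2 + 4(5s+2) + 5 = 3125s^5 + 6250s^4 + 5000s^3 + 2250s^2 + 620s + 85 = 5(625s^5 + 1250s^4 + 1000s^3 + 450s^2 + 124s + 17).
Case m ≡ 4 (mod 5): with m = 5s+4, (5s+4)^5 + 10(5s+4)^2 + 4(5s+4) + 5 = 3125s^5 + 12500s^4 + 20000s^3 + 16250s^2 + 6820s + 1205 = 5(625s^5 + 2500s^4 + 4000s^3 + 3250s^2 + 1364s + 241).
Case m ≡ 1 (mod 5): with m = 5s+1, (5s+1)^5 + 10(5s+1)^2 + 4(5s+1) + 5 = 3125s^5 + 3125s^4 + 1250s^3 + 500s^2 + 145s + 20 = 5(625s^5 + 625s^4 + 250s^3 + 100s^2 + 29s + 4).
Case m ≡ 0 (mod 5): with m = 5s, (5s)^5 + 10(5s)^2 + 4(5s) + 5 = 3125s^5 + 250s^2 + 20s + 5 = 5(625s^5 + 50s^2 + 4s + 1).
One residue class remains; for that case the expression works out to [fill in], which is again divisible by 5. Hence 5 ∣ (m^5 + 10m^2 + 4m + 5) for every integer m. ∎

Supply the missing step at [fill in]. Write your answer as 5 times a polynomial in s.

5(625s^5 + 1875s^4 + 2250s^3 + 1400s^2 + 469s + 70)

Only m ≡ 3 (mod 5) is unaccounted for. Put m = 5s+3:
(5s+3)^5 + 10(5s+3)^2 + 4(5s+3) + 5 expands to 3125s^5 + 9375s^4 + 11250s^3 + 7000s^2 + 2345s + 350,
and factoring out 5 leaves 5(625s^5 + 1875s^4 + 2250s^3 + 1400s^2 + 469s + 70).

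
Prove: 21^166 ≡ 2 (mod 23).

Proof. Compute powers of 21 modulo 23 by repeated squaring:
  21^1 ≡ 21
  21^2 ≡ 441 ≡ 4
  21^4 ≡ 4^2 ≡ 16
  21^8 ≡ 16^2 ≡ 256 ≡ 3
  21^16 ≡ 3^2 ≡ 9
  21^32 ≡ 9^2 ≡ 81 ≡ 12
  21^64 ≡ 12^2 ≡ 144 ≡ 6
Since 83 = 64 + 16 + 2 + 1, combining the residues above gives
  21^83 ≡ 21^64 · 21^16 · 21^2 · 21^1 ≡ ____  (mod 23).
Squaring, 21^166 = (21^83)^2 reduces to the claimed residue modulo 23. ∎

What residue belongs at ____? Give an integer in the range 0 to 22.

21^64 · 21^16 · 21^2 · 21^1 ≡ 6 · 9 · 4 · 21 = 4536.
4536 mod 23 = 5, so 21^83 ≡ 5 (mod 23).

5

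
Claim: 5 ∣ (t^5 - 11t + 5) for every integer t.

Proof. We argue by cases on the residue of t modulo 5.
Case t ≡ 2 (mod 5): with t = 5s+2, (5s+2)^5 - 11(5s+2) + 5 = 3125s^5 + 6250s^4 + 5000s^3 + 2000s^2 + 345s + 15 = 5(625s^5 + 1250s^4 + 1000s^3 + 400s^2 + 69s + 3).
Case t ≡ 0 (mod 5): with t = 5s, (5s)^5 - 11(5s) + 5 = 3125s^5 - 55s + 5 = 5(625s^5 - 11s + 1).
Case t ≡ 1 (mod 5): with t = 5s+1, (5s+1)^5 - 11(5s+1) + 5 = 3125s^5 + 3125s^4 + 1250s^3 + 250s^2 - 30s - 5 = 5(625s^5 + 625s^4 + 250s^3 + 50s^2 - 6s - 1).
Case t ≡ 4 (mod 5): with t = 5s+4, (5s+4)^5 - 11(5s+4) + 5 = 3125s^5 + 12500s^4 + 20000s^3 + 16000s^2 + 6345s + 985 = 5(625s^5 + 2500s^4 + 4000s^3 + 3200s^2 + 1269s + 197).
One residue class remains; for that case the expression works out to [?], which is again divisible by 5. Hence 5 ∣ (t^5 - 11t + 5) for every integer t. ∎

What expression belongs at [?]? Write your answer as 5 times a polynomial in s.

5(625s^5 + 1875s^4 + 2250s^3 + 1350s^2 + 394s + 43)

Only t ≡ 3 (mod 5) is unaccounted for. Put t = 5s+3:
(5s+3)^5 - 11(5s+3) + 5 expands to 3125s^5 + 9375s^4 + 11250s^3 + 6750s^2 + 1970s + 215,
and factoring out 5 leaves 5(625s^5 + 1875s^4 + 2250s^3 + 1350s^2 + 394s + 43).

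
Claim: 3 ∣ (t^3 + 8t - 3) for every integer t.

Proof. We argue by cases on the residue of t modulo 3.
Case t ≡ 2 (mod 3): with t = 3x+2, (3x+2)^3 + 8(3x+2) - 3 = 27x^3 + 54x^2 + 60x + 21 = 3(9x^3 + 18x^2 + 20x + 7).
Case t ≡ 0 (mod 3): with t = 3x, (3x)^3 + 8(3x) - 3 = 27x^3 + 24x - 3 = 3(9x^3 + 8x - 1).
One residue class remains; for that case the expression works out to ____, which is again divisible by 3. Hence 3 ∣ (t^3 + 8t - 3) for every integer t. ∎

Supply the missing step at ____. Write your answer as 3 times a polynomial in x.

Only t ≡ 1 (mod 3) is unaccounted for. Put t = 3x+1:
(3x+1)^3 + 8(3x+1) - 3 expands to 27x^3 + 27x^2 + 33x + 6,
and factoring out 3 leaves 3(9x^3 + 9x^2 + 11x + 2).

3(9x^3 + 9x^2 + 11x + 2)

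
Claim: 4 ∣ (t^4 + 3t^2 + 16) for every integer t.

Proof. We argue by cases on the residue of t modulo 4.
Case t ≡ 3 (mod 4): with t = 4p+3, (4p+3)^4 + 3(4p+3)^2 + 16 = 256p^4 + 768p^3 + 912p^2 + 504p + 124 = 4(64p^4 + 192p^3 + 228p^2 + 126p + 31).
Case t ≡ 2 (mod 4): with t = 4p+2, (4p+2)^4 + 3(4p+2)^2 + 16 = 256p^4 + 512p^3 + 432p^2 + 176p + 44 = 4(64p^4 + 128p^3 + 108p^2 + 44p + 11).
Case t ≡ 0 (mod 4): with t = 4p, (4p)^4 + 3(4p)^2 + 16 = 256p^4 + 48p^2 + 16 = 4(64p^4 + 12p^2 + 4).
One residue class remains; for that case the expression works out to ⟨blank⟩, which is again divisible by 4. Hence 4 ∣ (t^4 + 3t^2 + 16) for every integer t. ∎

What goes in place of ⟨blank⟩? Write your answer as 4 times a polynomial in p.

4(64p^4 + 64p^3 + 36p^2 + 10p + 5)

Only t ≡ 1 (mod 4) is unaccounted for. Put t = 4p+1:
(4p+1)^4 + 3(4p+1)^2 + 16 expands to 256p^4 + 256p^3 + 144p^2 + 40p + 20,
and factoring out 4 leaves 4(64p^4 + 64p^3 + 36p^2 + 10p + 5).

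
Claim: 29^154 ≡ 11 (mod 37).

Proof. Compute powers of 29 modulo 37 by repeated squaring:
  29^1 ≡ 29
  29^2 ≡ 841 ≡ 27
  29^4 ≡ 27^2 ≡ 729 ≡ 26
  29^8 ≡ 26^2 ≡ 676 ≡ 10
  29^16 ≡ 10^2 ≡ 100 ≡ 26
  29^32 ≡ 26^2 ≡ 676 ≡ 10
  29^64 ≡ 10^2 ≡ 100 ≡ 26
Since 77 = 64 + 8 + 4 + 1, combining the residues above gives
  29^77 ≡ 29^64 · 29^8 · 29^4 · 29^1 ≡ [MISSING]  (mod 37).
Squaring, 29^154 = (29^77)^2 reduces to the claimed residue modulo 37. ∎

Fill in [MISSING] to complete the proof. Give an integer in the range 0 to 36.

29^64 · 29^8 · 29^4 · 29^1 ≡ 26 · 10 · 26 · 29 = 196040.
196040 mod 37 = 14, so 29^77 ≡ 14 (mod 37).

14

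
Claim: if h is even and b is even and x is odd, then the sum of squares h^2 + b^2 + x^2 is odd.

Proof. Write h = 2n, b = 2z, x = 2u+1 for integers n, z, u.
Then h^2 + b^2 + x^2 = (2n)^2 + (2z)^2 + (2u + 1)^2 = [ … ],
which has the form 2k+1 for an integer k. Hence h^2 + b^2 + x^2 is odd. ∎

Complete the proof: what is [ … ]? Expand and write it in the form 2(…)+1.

2(2n^2 + 2u^2 + 2u + 2z^2) + 1

(2n)^2 + (2z)^2 + (2u + 1)^2 = 4n^2 + 4u^2 + 4u + 4z^2 + 1
= 2(2n^2 + 2u^2 + 2u + 2z^2) + 1.
Since 2n^2 + 2u^2 + 2u + 2z^2 is an integer, the sum of squares is of the form 2k+1 for an integer k.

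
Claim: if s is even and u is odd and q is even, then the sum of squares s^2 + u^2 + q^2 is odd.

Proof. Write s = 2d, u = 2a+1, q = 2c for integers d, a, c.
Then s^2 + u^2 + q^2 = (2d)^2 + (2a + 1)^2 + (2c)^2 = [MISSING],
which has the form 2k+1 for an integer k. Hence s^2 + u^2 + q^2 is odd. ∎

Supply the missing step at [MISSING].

2(2a^2 + 2a + 2c^2 + 2d^2) + 1

(2d)^2 + (2a + 1)^2 + (2c)^2 = 4a^2 + 4a + 4c^2 + 4d^2 + 1
= 2(2a^2 + 2a + 2c^2 + 2d^2) + 1.
Since 2a^2 + 2a + 2c^2 + 2d^2 is an integer, the sum of squares is of the form 2k+1 for an integer k.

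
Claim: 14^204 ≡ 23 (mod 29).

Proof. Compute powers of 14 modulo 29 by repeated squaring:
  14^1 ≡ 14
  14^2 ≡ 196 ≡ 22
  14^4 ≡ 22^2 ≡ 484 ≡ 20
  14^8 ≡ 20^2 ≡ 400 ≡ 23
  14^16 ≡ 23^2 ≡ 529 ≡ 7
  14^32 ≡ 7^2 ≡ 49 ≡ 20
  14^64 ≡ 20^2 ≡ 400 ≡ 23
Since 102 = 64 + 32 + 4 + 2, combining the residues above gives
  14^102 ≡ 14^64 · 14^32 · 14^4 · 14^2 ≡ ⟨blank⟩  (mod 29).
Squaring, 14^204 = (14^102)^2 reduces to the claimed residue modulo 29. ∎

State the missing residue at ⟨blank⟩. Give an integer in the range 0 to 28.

9

14^64 · 14^32 · 14^4 · 14^2 ≡ 23 · 20 · 20 · 22 = 202400.
202400 mod 29 = 9, so 14^102 ≡ 9 (mod 29).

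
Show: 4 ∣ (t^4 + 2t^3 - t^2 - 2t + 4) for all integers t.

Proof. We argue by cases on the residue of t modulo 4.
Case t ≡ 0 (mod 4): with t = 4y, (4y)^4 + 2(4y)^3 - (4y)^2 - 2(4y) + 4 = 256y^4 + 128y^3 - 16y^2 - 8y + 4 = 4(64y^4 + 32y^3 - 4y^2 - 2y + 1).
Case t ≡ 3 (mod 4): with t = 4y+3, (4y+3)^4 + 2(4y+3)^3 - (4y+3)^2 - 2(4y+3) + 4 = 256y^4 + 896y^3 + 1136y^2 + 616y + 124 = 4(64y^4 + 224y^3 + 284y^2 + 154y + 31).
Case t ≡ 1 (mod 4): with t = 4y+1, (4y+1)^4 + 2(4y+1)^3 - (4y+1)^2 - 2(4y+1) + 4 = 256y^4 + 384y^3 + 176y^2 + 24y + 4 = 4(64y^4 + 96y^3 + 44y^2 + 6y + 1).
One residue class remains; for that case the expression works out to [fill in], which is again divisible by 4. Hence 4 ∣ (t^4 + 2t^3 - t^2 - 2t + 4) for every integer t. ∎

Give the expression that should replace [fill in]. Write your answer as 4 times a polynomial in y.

Only t ≡ 2 (mod 4) is unaccounted for. Put t = 4y+2:
(4y+2)^4 + 2(4y+2)^3 - (4y+2)^2 - 2(4y+2) + 4 expands to 256y^4 + 640y^3 + 560y^2 + 200y + 28,
and factoring out 4 leaves 4(64y^4 + 160y^3 + 140y^2 + 50y + 7).

4(64y^4 + 160y^3 + 140y^2 + 50y + 7)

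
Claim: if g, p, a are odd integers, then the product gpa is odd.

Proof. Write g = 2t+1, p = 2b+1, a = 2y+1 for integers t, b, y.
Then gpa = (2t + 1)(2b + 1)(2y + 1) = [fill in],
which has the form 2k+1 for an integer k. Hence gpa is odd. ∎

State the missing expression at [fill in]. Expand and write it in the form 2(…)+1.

(2t + 1)(2b + 1)(2y + 1) = 8bty + 4bt + 4by + 2b + 4ty + 2t + 2y + 1
= 2(4bty + 2bt + 2by + b + 2ty + t + y) + 1.
Since 4bty + 2bt + 2by + b + 2ty + t + y is an integer, the product is of the form 2k+1 for an integer k.

2(4bty + 2bt + 2by + b + 2ty + t + y) + 1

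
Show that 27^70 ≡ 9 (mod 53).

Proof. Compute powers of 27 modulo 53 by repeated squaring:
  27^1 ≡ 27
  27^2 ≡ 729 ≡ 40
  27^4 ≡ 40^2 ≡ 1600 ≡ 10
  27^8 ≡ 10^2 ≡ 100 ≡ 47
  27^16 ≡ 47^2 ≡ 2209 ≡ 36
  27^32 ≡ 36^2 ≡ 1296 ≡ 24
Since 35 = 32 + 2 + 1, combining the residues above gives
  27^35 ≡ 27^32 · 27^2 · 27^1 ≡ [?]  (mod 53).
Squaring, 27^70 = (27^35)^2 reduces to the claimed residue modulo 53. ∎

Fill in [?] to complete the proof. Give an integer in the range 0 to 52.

27^32 · 27^2 · 27^1 ≡ 24 · 40 · 27 = 25920.
25920 mod 53 = 3, so 27^35 ≡ 3 (mod 53).

3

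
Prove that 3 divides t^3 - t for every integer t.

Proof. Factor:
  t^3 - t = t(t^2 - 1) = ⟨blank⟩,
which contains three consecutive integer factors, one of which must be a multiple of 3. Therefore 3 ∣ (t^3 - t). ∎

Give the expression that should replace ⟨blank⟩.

t(t^2 - 1) = t(t - 1)(t + 1) = (t - 1)t(t + 1).
These three factors are consecutive integers, so their product is divisible by 3.

(t - 1)t(t + 1)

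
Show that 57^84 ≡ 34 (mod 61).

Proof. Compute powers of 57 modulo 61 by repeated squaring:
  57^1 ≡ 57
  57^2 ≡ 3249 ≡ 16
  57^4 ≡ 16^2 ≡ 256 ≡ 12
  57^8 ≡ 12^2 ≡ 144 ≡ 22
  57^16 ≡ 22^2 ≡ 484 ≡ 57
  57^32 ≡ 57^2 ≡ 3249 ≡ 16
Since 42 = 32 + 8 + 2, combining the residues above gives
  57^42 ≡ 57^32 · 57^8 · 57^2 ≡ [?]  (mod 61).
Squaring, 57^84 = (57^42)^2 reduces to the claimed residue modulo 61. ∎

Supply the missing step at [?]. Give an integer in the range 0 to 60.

57^32 · 57^8 · 57^2 ≡ 16 · 22 · 16 = 5632.
5632 mod 61 = 20, so 57^42 ≡ 20 (mod 61).

20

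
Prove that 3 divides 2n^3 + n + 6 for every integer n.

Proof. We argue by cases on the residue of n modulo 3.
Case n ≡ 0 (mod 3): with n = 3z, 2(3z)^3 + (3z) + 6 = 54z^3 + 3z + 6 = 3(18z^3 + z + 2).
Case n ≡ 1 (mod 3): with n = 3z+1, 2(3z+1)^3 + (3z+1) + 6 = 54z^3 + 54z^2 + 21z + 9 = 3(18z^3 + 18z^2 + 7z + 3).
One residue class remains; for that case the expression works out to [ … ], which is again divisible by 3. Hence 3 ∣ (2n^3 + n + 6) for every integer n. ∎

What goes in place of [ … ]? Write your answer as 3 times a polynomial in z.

3(18z^3 + 36z^2 + 25z + 8)

Only n ≡ 2 (mod 3) is unaccounted for. Put n = 3z+2:
2(3z+2)^3 + (3z+2) + 6 expands to 54z^3 + 108z^2 + 75z + 24,
and factoring out 3 leaves 3(18z^3 + 36z^2 + 25z + 8).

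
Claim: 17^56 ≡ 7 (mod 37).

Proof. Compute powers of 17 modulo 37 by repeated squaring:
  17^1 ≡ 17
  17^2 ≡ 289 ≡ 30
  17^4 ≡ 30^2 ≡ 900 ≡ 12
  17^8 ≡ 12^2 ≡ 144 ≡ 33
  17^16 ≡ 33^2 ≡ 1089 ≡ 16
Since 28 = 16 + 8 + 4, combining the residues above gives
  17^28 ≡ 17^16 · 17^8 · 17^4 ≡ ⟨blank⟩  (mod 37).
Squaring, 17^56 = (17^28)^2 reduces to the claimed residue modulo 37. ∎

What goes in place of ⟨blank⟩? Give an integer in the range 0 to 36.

17^16 · 17^8 · 17^4 ≡ 16 · 33 · 12 = 6336.
6336 mod 37 = 9, so 17^28 ≡ 9 (mod 37).

9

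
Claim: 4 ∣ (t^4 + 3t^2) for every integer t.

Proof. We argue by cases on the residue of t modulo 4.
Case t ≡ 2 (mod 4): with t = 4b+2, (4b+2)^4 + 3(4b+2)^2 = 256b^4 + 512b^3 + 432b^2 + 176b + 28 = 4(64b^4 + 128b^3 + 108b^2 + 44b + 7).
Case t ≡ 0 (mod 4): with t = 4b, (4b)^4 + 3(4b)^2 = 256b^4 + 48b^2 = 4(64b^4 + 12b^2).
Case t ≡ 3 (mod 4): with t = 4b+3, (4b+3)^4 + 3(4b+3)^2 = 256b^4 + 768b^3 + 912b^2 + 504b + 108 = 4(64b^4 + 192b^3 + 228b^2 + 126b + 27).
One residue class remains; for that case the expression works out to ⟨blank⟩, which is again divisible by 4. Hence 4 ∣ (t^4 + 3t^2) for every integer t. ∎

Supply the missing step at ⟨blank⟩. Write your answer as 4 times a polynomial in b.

4(64b^4 + 64b^3 + 36b^2 + 10b + 1)

The residues treated are {2, 0, 3}, so the missing case is t ≡ 1 (mod 4); write t = 4b+1.
Then (4b+1)^4 + 3(4b+1)^2 = 256b^4 + 256b^3 + 144b^2 + 40b + 4 = 4(64b^4 + 64b^3 + 36b^2 + 10b + 1).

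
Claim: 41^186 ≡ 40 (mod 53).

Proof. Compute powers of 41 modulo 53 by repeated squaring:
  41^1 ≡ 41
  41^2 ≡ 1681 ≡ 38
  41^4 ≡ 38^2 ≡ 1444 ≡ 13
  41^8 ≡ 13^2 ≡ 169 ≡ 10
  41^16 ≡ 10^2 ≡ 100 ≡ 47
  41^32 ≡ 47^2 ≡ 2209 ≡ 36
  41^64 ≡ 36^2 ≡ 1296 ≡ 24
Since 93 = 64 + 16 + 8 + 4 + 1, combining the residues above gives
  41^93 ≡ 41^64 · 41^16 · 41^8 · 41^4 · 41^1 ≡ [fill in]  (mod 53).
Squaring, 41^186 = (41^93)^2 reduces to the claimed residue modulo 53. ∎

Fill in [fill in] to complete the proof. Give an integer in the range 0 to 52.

Multiply the listed residues: 24 · 47 · 10 · 13 · 41 = 1128 → 11280 → 146640 → 6012240.
Reducing modulo 53: 6012240 = 113438·53 + 26, so 41^93 ≡ 26.

26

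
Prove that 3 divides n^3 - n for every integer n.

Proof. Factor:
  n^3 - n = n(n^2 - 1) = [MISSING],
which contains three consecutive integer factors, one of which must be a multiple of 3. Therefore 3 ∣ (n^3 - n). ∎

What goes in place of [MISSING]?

n(n^2 - 1) = n(n - 1)(n + 1) = (n - 1)n(n + 1).
These three factors are consecutive integers, so their product is divisible by 3.

(n - 1)n(n + 1)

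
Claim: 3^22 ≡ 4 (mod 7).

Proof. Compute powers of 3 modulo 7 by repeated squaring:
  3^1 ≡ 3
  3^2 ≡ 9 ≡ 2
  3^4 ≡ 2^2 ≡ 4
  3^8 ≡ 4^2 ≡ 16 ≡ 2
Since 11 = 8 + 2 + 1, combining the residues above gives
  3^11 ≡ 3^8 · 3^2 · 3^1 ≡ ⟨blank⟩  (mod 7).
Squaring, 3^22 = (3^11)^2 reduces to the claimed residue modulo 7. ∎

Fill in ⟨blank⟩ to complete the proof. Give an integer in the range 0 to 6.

5

Multiply the listed residues: 2 · 2 · 3 = 4 → 12.
Reducing modulo 7: 12 = 1·7 + 5, so 3^11 ≡ 5.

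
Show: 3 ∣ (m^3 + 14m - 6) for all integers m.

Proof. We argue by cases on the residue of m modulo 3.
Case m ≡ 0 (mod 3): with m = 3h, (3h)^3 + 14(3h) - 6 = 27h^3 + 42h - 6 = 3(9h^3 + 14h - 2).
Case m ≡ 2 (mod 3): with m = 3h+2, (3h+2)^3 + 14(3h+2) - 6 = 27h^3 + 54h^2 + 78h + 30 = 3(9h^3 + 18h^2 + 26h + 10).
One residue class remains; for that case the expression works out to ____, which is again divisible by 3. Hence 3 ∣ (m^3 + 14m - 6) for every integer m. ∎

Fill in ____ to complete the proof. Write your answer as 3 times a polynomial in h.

3(9h^3 + 9h^2 + 17h + 3)

Only m ≡ 1 (mod 3) is unaccounted for. Put m = 3h+1:
(3h+1)^3 + 14(3h+1) - 6 expands to 27h^3 + 27h^2 + 51h + 9,
and factoring out 3 leaves 3(9h^3 + 9h^2 + 17h + 3).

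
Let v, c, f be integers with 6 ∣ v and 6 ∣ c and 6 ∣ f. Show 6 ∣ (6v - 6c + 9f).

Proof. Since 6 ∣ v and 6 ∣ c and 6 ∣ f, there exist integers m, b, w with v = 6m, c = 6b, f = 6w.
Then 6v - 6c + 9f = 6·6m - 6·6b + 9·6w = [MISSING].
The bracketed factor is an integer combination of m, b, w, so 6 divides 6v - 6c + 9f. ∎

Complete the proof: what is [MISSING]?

Pull the common 6 out of every term: 6·6m - 6·6b + 9·6w = 6(-6b + 6m + 9w).
-6b + 6m + 9w is an integer, which exhibits the divisibility.

6(-6b + 6m + 9w)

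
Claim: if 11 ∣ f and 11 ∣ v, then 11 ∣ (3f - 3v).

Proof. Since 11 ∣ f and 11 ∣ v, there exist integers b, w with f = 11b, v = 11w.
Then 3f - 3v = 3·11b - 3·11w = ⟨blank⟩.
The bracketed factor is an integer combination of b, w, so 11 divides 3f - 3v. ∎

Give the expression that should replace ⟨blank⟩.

11(3b - 3w)

Each term has a factor of 11: 3·11b - 3·11w = 11·(3b - 3w).
Since 3b - 3w is an integer, 11 ∣ (3f - 3v).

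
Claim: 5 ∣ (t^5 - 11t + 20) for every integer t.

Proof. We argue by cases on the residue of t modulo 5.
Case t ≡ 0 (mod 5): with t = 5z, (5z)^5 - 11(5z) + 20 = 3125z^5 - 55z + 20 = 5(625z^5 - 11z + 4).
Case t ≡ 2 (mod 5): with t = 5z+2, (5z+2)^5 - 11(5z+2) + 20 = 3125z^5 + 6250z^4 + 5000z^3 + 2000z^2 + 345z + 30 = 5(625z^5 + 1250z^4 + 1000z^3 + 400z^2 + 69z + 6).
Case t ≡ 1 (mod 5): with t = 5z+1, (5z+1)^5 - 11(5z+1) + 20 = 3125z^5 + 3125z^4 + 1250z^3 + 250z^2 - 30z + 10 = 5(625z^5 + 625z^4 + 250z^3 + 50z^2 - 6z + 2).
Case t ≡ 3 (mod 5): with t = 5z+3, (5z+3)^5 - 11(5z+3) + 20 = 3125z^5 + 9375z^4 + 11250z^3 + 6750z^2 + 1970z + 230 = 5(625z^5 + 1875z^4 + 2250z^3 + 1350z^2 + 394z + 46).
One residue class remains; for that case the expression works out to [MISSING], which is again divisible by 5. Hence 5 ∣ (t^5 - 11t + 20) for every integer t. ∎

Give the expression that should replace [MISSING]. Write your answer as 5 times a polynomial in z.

5(625z^5 + 2500z^4 + 4000z^3 + 3200z^2 + 1269z + 200)

Only t ≡ 4 (mod 5) is unaccounted for. Put t = 5z+4:
(5z+4)^5 - 11(5z+4) + 20 expands to 3125z^5 + 12500z^4 + 20000z^3 + 16000z^2 + 6345z + 1000,
and factoring out 5 leaves 5(625z^5 + 2500z^4 + 4000z^3 + 3200z^2 + 1269z + 200).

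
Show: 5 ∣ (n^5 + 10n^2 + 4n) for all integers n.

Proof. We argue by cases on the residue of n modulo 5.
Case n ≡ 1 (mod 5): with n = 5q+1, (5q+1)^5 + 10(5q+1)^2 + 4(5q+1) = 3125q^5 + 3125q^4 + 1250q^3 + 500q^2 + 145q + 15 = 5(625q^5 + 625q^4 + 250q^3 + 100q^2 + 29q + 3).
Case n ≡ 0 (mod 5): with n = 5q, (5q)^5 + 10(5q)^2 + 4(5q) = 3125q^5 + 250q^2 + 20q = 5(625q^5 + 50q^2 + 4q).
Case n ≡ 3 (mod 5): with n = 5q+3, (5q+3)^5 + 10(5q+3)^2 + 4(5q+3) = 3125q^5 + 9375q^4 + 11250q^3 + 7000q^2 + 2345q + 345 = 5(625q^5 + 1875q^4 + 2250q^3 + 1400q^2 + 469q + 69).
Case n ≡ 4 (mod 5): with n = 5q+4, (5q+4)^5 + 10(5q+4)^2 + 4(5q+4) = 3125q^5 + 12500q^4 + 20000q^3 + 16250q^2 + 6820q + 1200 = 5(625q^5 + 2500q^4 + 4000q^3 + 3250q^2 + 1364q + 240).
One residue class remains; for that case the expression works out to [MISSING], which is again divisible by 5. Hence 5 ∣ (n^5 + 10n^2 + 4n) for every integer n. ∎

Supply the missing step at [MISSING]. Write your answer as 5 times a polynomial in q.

Only n ≡ 2 (mod 5) is unaccounted for. Put n = 5q+2:
(5q+2)^5 + 10(5q+2)^2 + 4(5q+2) expands to 3125q^5 + 6250q^4 + 5000q^3 + 2250q^2 + 620q + 80,
and factoring out 5 leaves 5(625q^5 + 1250q^4 + 1000q^3 + 450q^2 + 124q + 16).

5(625q^5 + 1250q^4 + 1000q^3 + 450q^2 + 124q + 16)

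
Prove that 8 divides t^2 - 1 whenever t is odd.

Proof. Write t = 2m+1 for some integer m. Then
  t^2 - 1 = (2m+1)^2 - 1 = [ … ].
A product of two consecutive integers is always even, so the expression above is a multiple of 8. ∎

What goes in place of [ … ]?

(2m+1)^2 - 1 = 4m^2 + 4m + 1 - 1 = 4m^2 + 4m = 4m(m+1).
Since m and m+1 are consecutive, m(m+1) is even, and 4·(even) is a multiple of 8.

4m(m + 1)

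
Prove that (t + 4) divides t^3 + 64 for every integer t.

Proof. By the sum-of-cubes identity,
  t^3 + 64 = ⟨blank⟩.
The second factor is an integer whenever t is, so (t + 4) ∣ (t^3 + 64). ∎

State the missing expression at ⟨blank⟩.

a^3 + b^3 = (a + b)(a^2 - ab + b^2). With a = t, b = 4:
t^3 + 64 = (t + 4)(t^2 - 4t + 16).

(t + 4)(t^2 - 4t + 16)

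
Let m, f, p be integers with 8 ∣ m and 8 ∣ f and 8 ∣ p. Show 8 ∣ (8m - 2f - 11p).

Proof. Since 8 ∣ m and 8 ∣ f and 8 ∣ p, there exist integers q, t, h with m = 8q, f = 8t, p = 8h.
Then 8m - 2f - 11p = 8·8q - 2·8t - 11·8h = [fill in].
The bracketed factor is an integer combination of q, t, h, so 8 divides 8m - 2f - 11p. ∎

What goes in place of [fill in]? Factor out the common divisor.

Pull the common 8 out of every term: 8·8q - 2·8t - 11·8h = 8(-11h + 8q - 2t).
-11h + 8q - 2t is an integer, which exhibits the divisibility.

8(-11h + 8q - 2t)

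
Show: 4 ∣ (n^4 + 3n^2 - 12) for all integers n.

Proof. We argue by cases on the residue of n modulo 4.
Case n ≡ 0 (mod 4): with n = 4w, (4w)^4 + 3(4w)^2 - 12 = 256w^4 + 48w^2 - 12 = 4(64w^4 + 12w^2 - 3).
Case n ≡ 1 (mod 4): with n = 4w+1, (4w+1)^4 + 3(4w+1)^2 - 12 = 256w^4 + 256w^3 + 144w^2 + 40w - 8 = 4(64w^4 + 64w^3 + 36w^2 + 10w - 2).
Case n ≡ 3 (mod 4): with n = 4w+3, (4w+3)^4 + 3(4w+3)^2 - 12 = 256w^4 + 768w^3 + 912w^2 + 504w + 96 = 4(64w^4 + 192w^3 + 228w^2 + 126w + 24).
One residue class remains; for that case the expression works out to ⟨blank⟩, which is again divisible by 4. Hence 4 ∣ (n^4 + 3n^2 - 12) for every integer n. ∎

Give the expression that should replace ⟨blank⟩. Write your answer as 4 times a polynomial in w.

4(64w^4 + 128w^3 + 108w^2 + 44w + 4)

Only n ≡ 2 (mod 4) is unaccounted for. Put n = 4w+2:
(4w+2)^4 + 3(4w+2)^2 - 12 expands to 256w^4 + 512w^3 + 432w^2 + 176w + 16,
and factoring out 4 leaves 4(64w^4 + 128w^3 + 108w^2 + 44w + 4).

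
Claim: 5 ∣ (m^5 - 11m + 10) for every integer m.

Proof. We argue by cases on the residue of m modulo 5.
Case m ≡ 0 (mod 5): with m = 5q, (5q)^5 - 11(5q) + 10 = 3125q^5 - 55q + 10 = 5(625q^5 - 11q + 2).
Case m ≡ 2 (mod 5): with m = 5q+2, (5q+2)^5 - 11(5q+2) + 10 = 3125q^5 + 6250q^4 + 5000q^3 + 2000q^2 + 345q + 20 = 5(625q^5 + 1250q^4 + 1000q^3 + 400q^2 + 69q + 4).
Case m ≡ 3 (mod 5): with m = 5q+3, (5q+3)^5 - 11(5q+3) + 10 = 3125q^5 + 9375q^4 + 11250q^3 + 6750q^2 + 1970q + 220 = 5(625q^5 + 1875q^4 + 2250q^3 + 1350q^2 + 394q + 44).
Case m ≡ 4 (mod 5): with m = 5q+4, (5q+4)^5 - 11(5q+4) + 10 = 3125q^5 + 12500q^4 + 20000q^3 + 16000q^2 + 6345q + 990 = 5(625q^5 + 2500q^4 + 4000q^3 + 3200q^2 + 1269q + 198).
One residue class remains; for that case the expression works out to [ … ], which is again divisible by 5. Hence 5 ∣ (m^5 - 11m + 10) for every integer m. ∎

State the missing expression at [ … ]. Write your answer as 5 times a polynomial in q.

5(625q^5 + 625q^4 + 250q^3 + 50q^2 - 6q)

Only m ≡ 1 (mod 5) is unaccounted for. Put m = 5q+1:
(5q+1)^5 - 11(5q+1) + 10 expands to 3125q^5 + 3125q^4 + 1250q^3 + 250q^2 - 30q,
and factoring out 5 leaves 5(625q^5 + 625q^4 + 250q^3 + 50q^2 - 6q).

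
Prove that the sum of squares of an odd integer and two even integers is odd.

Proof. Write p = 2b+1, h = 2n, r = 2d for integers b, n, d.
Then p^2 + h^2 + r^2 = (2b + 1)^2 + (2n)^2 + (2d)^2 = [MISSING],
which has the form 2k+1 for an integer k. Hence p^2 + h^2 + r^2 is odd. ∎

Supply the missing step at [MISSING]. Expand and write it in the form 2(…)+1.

2(2b^2 + 2b + 2d^2 + 2n^2) + 1

(2b + 1)^2 + (2n)^2 + (2d)^2 = 4b^2 + 4b + 4d^2 + 4n^2 + 1
= 2(2b^2 + 2b + 2d^2 + 2n^2) + 1.
Since 2b^2 + 2b + 2d^2 + 2n^2 is an integer, the sum of squares is of the form 2k+1 for an integer k.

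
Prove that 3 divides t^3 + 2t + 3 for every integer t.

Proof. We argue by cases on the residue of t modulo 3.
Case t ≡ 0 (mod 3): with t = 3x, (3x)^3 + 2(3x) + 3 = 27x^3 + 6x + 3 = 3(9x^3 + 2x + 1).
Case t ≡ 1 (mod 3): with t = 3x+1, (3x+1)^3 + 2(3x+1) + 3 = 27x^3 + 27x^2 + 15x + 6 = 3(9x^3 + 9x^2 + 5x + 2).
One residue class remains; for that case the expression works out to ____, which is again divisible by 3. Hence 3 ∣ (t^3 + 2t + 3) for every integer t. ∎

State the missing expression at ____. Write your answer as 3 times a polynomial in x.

Only t ≡ 2 (mod 3) is unaccounted for. Put t = 3x+2:
(3x+2)^3 + 2(3x+2) + 3 expands to 27x^3 + 54x^2 + 42x + 15,
and factoring out 3 leaves 3(9x^3 + 18x^2 + 14x + 5).

3(9x^3 + 18x^2 + 14x + 5)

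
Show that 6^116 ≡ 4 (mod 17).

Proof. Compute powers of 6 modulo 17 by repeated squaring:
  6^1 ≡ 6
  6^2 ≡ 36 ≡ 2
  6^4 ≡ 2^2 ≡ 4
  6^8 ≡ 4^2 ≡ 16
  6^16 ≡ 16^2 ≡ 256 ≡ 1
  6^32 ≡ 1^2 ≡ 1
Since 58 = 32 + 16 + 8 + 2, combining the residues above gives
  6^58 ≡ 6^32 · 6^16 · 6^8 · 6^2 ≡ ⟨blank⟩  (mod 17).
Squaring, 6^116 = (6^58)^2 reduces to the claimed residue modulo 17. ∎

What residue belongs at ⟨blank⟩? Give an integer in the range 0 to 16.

6^32 · 6^16 · 6^8 · 6^2 ≡ 1 · 1 · 16 · 2 = 32.
32 mod 17 = 15, so 6^58 ≡ 15 (mod 17).

15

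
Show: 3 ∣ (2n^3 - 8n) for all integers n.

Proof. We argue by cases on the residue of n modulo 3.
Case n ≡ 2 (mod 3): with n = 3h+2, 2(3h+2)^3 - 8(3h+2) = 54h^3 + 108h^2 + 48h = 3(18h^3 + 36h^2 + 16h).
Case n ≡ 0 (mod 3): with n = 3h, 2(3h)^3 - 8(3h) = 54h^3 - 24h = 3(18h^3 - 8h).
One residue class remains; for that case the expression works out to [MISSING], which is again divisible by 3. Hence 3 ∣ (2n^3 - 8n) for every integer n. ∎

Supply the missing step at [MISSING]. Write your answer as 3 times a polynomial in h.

Only n ≡ 1 (mod 3) is unaccounted for. Put n = 3h+1:
2(3h+1)^3 - 8(3h+1) expands to 54h^3 + 54h^2 - 6h - 6,
and factoring out 3 leaves 3(18h^3 + 18h^2 - 2h - 2).

3(18h^3 + 18h^2 - 2h - 2)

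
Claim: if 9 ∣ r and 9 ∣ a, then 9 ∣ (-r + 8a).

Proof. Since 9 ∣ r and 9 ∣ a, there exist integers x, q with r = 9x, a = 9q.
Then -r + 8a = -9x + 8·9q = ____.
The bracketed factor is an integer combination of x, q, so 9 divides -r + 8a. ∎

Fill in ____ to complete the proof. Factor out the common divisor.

Each term has a factor of 9: -9x + 8·9q = 9·(8q - x).
Since 8q - x is an integer, 9 ∣ (-r + 8a).

9(8q - x)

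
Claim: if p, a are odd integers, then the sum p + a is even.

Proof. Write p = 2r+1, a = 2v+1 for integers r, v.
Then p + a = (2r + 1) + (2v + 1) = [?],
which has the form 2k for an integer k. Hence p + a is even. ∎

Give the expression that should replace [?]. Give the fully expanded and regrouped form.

Expanding: (2r + 1) + (2v + 1) = 2r + 2v + 2.
Every term is even; pulling out the factor of 2 gives 2(r + v + 1).

2(r + v + 1)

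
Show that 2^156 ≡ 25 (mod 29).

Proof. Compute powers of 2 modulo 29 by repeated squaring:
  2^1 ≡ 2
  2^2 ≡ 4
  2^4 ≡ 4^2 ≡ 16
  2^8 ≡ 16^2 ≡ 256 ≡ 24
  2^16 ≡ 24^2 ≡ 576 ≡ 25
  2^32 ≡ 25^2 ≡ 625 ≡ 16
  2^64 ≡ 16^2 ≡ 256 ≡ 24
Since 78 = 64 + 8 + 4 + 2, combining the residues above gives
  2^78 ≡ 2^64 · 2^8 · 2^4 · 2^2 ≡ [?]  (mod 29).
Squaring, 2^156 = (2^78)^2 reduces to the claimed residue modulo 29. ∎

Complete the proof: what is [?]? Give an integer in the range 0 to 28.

5

Multiply the listed residues: 24 · 24 · 16 · 4 = 576 → 9216 → 36864.
Reducing modulo 29: 36864 = 1271·29 + 5, so 2^78 ≡ 5.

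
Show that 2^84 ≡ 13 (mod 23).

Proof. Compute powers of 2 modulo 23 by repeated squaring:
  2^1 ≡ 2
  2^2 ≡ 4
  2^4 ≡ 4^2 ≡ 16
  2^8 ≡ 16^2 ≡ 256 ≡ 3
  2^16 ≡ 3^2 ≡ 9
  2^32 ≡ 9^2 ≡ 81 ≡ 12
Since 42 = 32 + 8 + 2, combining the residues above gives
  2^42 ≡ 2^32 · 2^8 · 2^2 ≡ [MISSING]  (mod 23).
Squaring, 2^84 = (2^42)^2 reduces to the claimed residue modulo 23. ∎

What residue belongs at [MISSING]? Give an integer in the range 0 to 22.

6

2^32 · 2^8 · 2^2 ≡ 12 · 3 · 4 = 144.
144 mod 23 = 6, so 2^42 ≡ 6 (mod 23).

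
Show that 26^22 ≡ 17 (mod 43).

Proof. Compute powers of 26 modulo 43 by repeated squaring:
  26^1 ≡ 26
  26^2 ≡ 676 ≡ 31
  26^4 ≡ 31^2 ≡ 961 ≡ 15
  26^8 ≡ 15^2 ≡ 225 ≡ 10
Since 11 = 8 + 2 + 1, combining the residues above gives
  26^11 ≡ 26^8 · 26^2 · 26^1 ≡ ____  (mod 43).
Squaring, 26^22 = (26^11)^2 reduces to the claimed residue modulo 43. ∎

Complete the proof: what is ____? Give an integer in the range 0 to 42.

19

26^8 · 26^2 · 26^1 ≡ 10 · 31 · 26 = 8060.
8060 mod 43 = 19, so 26^11 ≡ 19 (mod 43).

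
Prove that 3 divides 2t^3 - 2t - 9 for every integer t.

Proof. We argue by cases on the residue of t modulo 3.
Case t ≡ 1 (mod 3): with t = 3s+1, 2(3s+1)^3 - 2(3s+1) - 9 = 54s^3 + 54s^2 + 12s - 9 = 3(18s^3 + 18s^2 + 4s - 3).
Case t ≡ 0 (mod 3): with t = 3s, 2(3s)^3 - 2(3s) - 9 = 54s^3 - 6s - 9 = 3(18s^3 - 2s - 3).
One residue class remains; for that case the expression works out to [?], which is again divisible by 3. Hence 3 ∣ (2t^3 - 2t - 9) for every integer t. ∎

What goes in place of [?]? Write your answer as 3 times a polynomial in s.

3(18s^3 + 36s^2 + 22s + 1)

The residues treated are {1, 0}, so the missing case is t ≡ 2 (mod 3); write t = 3s+2.
Then 2(3s+2)^3 - 2(3s+2) - 9 = 54s^3 + 108s^2 + 66s + 3 = 3(18s^3 + 36s^2 + 22s + 1).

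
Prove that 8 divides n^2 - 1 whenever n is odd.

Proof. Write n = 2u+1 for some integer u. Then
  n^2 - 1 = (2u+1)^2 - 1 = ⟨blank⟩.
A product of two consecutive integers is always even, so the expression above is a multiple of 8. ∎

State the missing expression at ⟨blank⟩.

(2u+1)^2 - 1 = 4u^2 + 4u + 1 - 1 = 4u^2 + 4u = 4u(u+1).
Since u and u+1 are consecutive, u(u+1) is even, and 4·(even) is a multiple of 8.

4u(u + 1)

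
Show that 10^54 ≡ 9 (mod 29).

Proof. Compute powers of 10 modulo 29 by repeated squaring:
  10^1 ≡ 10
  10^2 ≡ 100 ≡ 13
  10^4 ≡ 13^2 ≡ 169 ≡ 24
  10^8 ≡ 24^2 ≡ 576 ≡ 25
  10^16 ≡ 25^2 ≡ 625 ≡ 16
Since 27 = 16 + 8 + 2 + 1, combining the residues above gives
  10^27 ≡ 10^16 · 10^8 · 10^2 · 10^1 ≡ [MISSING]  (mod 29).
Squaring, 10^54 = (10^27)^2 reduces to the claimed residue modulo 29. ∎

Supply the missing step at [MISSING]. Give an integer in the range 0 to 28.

10^16 · 10^8 · 10^2 · 10^1 ≡ 16 · 25 · 13 · 10 = 52000.
52000 mod 29 = 3, so 10^27 ≡ 3 (mod 29).

3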